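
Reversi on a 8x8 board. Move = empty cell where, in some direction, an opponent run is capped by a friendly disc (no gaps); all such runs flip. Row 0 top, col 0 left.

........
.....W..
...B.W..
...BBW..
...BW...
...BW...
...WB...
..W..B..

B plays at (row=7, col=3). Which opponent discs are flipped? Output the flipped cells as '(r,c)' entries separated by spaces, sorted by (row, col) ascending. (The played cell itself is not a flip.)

Dir NW: first cell '.' (not opp) -> no flip
Dir N: opp run (6,3) capped by B -> flip
Dir NE: first cell 'B' (not opp) -> no flip
Dir W: opp run (7,2), next='.' -> no flip
Dir E: first cell '.' (not opp) -> no flip
Dir SW: edge -> no flip
Dir S: edge -> no flip
Dir SE: edge -> no flip

Answer: (6,3)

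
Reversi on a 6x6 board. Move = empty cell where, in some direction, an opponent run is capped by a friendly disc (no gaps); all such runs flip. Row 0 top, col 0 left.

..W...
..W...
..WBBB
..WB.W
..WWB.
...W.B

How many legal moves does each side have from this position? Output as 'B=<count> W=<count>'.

-- B to move --
(0,1): flips 1 -> legal
(0,3): no bracket -> illegal
(1,1): flips 1 -> legal
(1,3): no bracket -> illegal
(2,1): flips 1 -> legal
(3,1): flips 1 -> legal
(3,4): no bracket -> illegal
(4,1): flips 3 -> legal
(4,5): flips 1 -> legal
(5,1): flips 1 -> legal
(5,2): no bracket -> illegal
(5,4): no bracket -> illegal
B mobility = 7
-- W to move --
(1,3): flips 3 -> legal
(1,4): flips 1 -> legal
(1,5): flips 3 -> legal
(3,4): flips 2 -> legal
(4,5): flips 1 -> legal
(5,4): no bracket -> illegal
W mobility = 5

Answer: B=7 W=5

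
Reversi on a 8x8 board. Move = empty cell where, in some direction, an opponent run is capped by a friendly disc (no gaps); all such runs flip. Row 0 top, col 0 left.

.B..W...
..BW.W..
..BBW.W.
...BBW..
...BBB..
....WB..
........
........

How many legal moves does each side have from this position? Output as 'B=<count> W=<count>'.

-- B to move --
(0,2): no bracket -> illegal
(0,3): flips 1 -> legal
(0,5): no bracket -> illegal
(0,6): flips 2 -> legal
(1,4): flips 2 -> legal
(1,6): no bracket -> illegal
(1,7): flips 2 -> legal
(2,5): flips 2 -> legal
(2,7): no bracket -> illegal
(3,6): flips 1 -> legal
(3,7): no bracket -> illegal
(4,6): no bracket -> illegal
(5,3): flips 1 -> legal
(6,3): flips 1 -> legal
(6,4): flips 1 -> legal
(6,5): flips 1 -> legal
B mobility = 10
-- W to move --
(0,0): no bracket -> illegal
(0,2): no bracket -> illegal
(0,3): no bracket -> illegal
(1,0): no bracket -> illegal
(1,1): flips 1 -> legal
(1,4): no bracket -> illegal
(2,1): flips 2 -> legal
(2,5): no bracket -> illegal
(3,1): flips 1 -> legal
(3,2): flips 3 -> legal
(3,6): flips 1 -> legal
(4,2): flips 1 -> legal
(4,6): no bracket -> illegal
(5,2): no bracket -> illegal
(5,3): flips 4 -> legal
(5,6): flips 1 -> legal
(6,4): no bracket -> illegal
(6,5): flips 2 -> legal
(6,6): no bracket -> illegal
W mobility = 9

Answer: B=10 W=9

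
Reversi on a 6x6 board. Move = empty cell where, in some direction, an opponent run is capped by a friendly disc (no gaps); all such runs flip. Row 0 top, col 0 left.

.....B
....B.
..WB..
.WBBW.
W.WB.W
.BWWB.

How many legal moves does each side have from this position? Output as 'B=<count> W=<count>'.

-- B to move --
(1,1): flips 1 -> legal
(1,2): flips 1 -> legal
(1,3): no bracket -> illegal
(2,0): no bracket -> illegal
(2,1): flips 1 -> legal
(2,4): no bracket -> illegal
(2,5): flips 1 -> legal
(3,0): flips 1 -> legal
(3,5): flips 1 -> legal
(4,1): flips 1 -> legal
(4,4): no bracket -> illegal
(5,0): no bracket -> illegal
(5,5): no bracket -> illegal
B mobility = 7
-- W to move --
(0,3): no bracket -> illegal
(0,4): no bracket -> illegal
(1,2): flips 1 -> legal
(1,3): flips 3 -> legal
(1,5): no bracket -> illegal
(2,1): no bracket -> illegal
(2,4): flips 2 -> legal
(2,5): no bracket -> illegal
(4,1): no bracket -> illegal
(4,4): flips 2 -> legal
(5,0): flips 1 -> legal
(5,5): flips 1 -> legal
W mobility = 6

Answer: B=7 W=6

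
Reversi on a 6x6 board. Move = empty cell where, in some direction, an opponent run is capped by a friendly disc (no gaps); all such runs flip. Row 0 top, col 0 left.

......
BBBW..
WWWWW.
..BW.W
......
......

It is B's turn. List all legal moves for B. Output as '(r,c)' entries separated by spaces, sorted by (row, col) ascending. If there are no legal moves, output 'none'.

(0,2): no bracket -> illegal
(0,3): no bracket -> illegal
(0,4): no bracket -> illegal
(1,4): flips 2 -> legal
(1,5): no bracket -> illegal
(2,5): no bracket -> illegal
(3,0): flips 2 -> legal
(3,1): flips 1 -> legal
(3,4): flips 2 -> legal
(4,2): no bracket -> illegal
(4,3): no bracket -> illegal
(4,4): flips 2 -> legal
(4,5): no bracket -> illegal

Answer: (1,4) (3,0) (3,1) (3,4) (4,4)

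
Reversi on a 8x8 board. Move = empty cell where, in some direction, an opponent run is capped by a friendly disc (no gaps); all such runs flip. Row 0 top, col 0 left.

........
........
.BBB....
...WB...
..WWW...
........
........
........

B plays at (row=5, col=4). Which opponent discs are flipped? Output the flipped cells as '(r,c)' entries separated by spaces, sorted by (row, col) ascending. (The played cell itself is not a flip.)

Dir NW: opp run (4,3), next='.' -> no flip
Dir N: opp run (4,4) capped by B -> flip
Dir NE: first cell '.' (not opp) -> no flip
Dir W: first cell '.' (not opp) -> no flip
Dir E: first cell '.' (not opp) -> no flip
Dir SW: first cell '.' (not opp) -> no flip
Dir S: first cell '.' (not opp) -> no flip
Dir SE: first cell '.' (not opp) -> no flip

Answer: (4,4)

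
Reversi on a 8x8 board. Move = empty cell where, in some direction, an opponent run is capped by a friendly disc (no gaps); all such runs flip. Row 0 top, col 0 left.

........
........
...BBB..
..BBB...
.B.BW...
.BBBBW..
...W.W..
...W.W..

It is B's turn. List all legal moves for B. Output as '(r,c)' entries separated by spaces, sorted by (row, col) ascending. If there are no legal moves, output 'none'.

Answer: (3,5) (4,5) (5,6) (6,6) (7,2) (7,4) (7,6)

Derivation:
(3,5): flips 1 -> legal
(4,5): flips 1 -> legal
(4,6): no bracket -> illegal
(5,6): flips 1 -> legal
(6,2): no bracket -> illegal
(6,4): no bracket -> illegal
(6,6): flips 2 -> legal
(7,2): flips 1 -> legal
(7,4): flips 1 -> legal
(7,6): flips 1 -> legal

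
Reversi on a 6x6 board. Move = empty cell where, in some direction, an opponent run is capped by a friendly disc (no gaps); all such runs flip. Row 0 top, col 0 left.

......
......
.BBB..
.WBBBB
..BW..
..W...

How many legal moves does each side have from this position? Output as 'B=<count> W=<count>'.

-- B to move --
(2,0): flips 1 -> legal
(3,0): flips 1 -> legal
(4,0): flips 1 -> legal
(4,1): flips 1 -> legal
(4,4): flips 1 -> legal
(5,1): no bracket -> illegal
(5,3): flips 1 -> legal
(5,4): flips 1 -> legal
B mobility = 7
-- W to move --
(1,0): flips 2 -> legal
(1,1): flips 1 -> legal
(1,2): flips 3 -> legal
(1,3): flips 3 -> legal
(1,4): no bracket -> illegal
(2,0): no bracket -> illegal
(2,4): no bracket -> illegal
(2,5): flips 1 -> legal
(3,0): no bracket -> illegal
(4,1): flips 1 -> legal
(4,4): no bracket -> illegal
(4,5): no bracket -> illegal
(5,1): no bracket -> illegal
(5,3): flips 1 -> legal
W mobility = 7

Answer: B=7 W=7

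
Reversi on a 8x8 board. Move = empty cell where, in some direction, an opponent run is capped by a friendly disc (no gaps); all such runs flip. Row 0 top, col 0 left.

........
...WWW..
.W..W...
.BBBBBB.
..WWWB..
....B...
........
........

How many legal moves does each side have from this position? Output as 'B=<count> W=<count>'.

-- B to move --
(0,2): flips 2 -> legal
(0,3): no bracket -> illegal
(0,4): flips 2 -> legal
(0,5): no bracket -> illegal
(0,6): flips 2 -> legal
(1,0): flips 1 -> legal
(1,1): flips 1 -> legal
(1,2): no bracket -> illegal
(1,6): no bracket -> illegal
(2,0): no bracket -> illegal
(2,2): no bracket -> illegal
(2,3): no bracket -> illegal
(2,5): no bracket -> illegal
(2,6): no bracket -> illegal
(3,0): no bracket -> illegal
(4,1): flips 3 -> legal
(5,1): flips 1 -> legal
(5,2): flips 2 -> legal
(5,3): flips 3 -> legal
(5,5): flips 1 -> legal
B mobility = 10
-- W to move --
(2,0): flips 1 -> legal
(2,2): flips 2 -> legal
(2,3): flips 1 -> legal
(2,5): flips 1 -> legal
(2,6): flips 1 -> legal
(2,7): no bracket -> illegal
(3,0): no bracket -> illegal
(3,7): no bracket -> illegal
(4,0): no bracket -> illegal
(4,1): flips 1 -> legal
(4,6): flips 2 -> legal
(4,7): no bracket -> illegal
(5,3): no bracket -> illegal
(5,5): no bracket -> illegal
(5,6): no bracket -> illegal
(6,3): no bracket -> illegal
(6,4): flips 1 -> legal
(6,5): flips 1 -> legal
W mobility = 9

Answer: B=10 W=9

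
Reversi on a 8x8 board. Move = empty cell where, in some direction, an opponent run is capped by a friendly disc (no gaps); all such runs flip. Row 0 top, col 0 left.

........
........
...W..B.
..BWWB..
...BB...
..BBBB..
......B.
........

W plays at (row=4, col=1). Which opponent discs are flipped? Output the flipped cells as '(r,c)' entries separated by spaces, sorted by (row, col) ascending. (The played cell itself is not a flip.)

Dir NW: first cell '.' (not opp) -> no flip
Dir N: first cell '.' (not opp) -> no flip
Dir NE: opp run (3,2) capped by W -> flip
Dir W: first cell '.' (not opp) -> no flip
Dir E: first cell '.' (not opp) -> no flip
Dir SW: first cell '.' (not opp) -> no flip
Dir S: first cell '.' (not opp) -> no flip
Dir SE: opp run (5,2), next='.' -> no flip

Answer: (3,2)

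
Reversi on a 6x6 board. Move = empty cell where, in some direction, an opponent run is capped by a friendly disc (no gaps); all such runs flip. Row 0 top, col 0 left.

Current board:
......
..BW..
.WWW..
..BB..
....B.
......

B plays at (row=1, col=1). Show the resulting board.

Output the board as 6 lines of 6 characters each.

Place B at (1,1); scan 8 dirs for brackets.
Dir NW: first cell '.' (not opp) -> no flip
Dir N: first cell '.' (not opp) -> no flip
Dir NE: first cell '.' (not opp) -> no flip
Dir W: first cell '.' (not opp) -> no flip
Dir E: first cell 'B' (not opp) -> no flip
Dir SW: first cell '.' (not opp) -> no flip
Dir S: opp run (2,1), next='.' -> no flip
Dir SE: opp run (2,2) capped by B -> flip
All flips: (2,2)

Answer: ......
.BBW..
.WBW..
..BB..
....B.
......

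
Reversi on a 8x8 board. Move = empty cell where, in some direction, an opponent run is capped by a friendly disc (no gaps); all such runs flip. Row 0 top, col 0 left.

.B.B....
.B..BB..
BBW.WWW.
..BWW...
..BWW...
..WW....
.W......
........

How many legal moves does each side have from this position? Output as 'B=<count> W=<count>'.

-- B to move --
(1,2): flips 1 -> legal
(1,3): no bracket -> illegal
(1,6): no bracket -> illegal
(1,7): no bracket -> illegal
(2,3): flips 1 -> legal
(2,7): no bracket -> illegal
(3,1): no bracket -> illegal
(3,5): flips 3 -> legal
(3,6): flips 1 -> legal
(3,7): flips 1 -> legal
(4,1): no bracket -> illegal
(4,5): flips 2 -> legal
(5,0): no bracket -> illegal
(5,1): no bracket -> illegal
(5,4): flips 4 -> legal
(5,5): flips 3 -> legal
(6,0): no bracket -> illegal
(6,2): flips 1 -> legal
(6,3): no bracket -> illegal
(6,4): flips 1 -> legal
(7,0): no bracket -> illegal
(7,1): no bracket -> illegal
(7,2): no bracket -> illegal
B mobility = 10
-- W to move --
(0,0): flips 1 -> legal
(0,2): no bracket -> illegal
(0,4): flips 2 -> legal
(0,5): flips 1 -> legal
(0,6): flips 1 -> legal
(1,0): flips 2 -> legal
(1,2): no bracket -> illegal
(1,3): no bracket -> illegal
(1,6): no bracket -> illegal
(2,3): no bracket -> illegal
(3,0): no bracket -> illegal
(3,1): flips 2 -> legal
(4,1): flips 1 -> legal
(5,1): flips 1 -> legal
W mobility = 8

Answer: B=10 W=8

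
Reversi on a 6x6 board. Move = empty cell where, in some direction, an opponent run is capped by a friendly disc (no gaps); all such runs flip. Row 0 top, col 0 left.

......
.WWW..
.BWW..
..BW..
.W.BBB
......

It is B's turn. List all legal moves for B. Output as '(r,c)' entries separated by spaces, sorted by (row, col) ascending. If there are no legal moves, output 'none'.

Answer: (0,0) (0,1) (0,2) (0,3) (1,4) (2,4) (3,4) (5,0)

Derivation:
(0,0): flips 3 -> legal
(0,1): flips 1 -> legal
(0,2): flips 2 -> legal
(0,3): flips 4 -> legal
(0,4): no bracket -> illegal
(1,0): no bracket -> illegal
(1,4): flips 1 -> legal
(2,0): no bracket -> illegal
(2,4): flips 2 -> legal
(3,0): no bracket -> illegal
(3,1): no bracket -> illegal
(3,4): flips 1 -> legal
(4,0): no bracket -> illegal
(4,2): no bracket -> illegal
(5,0): flips 1 -> legal
(5,1): no bracket -> illegal
(5,2): no bracket -> illegal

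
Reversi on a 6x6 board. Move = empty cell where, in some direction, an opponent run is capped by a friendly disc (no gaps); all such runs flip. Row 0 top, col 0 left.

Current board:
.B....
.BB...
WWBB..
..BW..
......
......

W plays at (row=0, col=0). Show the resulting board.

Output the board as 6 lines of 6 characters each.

Answer: WB....
.WB...
WWWB..
..BW..
......
......

Derivation:
Place W at (0,0); scan 8 dirs for brackets.
Dir NW: edge -> no flip
Dir N: edge -> no flip
Dir NE: edge -> no flip
Dir W: edge -> no flip
Dir E: opp run (0,1), next='.' -> no flip
Dir SW: edge -> no flip
Dir S: first cell '.' (not opp) -> no flip
Dir SE: opp run (1,1) (2,2) capped by W -> flip
All flips: (1,1) (2,2)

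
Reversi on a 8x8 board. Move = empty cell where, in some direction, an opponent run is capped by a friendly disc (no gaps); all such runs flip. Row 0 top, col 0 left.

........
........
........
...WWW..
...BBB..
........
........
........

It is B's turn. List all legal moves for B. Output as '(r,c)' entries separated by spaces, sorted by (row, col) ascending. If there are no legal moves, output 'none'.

(2,2): flips 1 -> legal
(2,3): flips 2 -> legal
(2,4): flips 1 -> legal
(2,5): flips 2 -> legal
(2,6): flips 1 -> legal
(3,2): no bracket -> illegal
(3,6): no bracket -> illegal
(4,2): no bracket -> illegal
(4,6): no bracket -> illegal

Answer: (2,2) (2,3) (2,4) (2,5) (2,6)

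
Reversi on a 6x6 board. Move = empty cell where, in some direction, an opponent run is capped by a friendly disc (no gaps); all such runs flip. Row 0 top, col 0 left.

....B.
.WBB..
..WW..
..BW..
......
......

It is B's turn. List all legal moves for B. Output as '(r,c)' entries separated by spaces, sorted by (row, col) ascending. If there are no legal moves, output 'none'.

(0,0): no bracket -> illegal
(0,1): no bracket -> illegal
(0,2): no bracket -> illegal
(1,0): flips 1 -> legal
(1,4): flips 1 -> legal
(2,0): no bracket -> illegal
(2,1): no bracket -> illegal
(2,4): no bracket -> illegal
(3,1): flips 1 -> legal
(3,4): flips 2 -> legal
(4,2): no bracket -> illegal
(4,3): flips 2 -> legal
(4,4): no bracket -> illegal

Answer: (1,0) (1,4) (3,1) (3,4) (4,3)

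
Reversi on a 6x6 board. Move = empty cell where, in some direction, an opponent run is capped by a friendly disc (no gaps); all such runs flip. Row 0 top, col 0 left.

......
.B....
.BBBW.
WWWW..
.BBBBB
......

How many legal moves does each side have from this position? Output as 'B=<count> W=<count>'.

Answer: B=4 W=13

Derivation:
-- B to move --
(1,3): no bracket -> illegal
(1,4): no bracket -> illegal
(1,5): flips 2 -> legal
(2,0): flips 1 -> legal
(2,5): flips 1 -> legal
(3,4): no bracket -> illegal
(3,5): no bracket -> illegal
(4,0): flips 1 -> legal
B mobility = 4
-- W to move --
(0,0): flips 2 -> legal
(0,1): flips 2 -> legal
(0,2): no bracket -> illegal
(1,0): flips 1 -> legal
(1,2): flips 2 -> legal
(1,3): flips 2 -> legal
(1,4): flips 1 -> legal
(2,0): flips 3 -> legal
(3,4): no bracket -> illegal
(3,5): no bracket -> illegal
(4,0): no bracket -> illegal
(5,0): flips 1 -> legal
(5,1): flips 2 -> legal
(5,2): flips 2 -> legal
(5,3): flips 2 -> legal
(5,4): flips 1 -> legal
(5,5): flips 1 -> legal
W mobility = 13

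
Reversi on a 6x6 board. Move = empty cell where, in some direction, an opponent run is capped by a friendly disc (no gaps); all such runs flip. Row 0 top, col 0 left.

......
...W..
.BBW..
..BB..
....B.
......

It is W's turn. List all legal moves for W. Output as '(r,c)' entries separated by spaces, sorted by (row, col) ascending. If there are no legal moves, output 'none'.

(1,0): no bracket -> illegal
(1,1): no bracket -> illegal
(1,2): no bracket -> illegal
(2,0): flips 2 -> legal
(2,4): no bracket -> illegal
(3,0): no bracket -> illegal
(3,1): flips 1 -> legal
(3,4): no bracket -> illegal
(3,5): no bracket -> illegal
(4,1): flips 1 -> legal
(4,2): no bracket -> illegal
(4,3): flips 1 -> legal
(4,5): no bracket -> illegal
(5,3): no bracket -> illegal
(5,4): no bracket -> illegal
(5,5): no bracket -> illegal

Answer: (2,0) (3,1) (4,1) (4,3)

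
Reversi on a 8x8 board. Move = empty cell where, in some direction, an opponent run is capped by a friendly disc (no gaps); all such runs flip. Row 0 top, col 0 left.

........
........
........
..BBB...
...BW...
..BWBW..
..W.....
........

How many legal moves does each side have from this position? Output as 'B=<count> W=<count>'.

-- B to move --
(3,5): no bracket -> illegal
(4,2): no bracket -> illegal
(4,5): flips 1 -> legal
(4,6): no bracket -> illegal
(5,1): no bracket -> illegal
(5,6): flips 1 -> legal
(6,1): no bracket -> illegal
(6,3): flips 1 -> legal
(6,4): no bracket -> illegal
(6,5): no bracket -> illegal
(6,6): flips 2 -> legal
(7,1): no bracket -> illegal
(7,2): flips 1 -> legal
(7,3): no bracket -> illegal
B mobility = 5
-- W to move --
(2,1): no bracket -> illegal
(2,2): flips 1 -> legal
(2,3): flips 2 -> legal
(2,4): flips 1 -> legal
(2,5): no bracket -> illegal
(3,1): no bracket -> illegal
(3,5): no bracket -> illegal
(4,1): no bracket -> illegal
(4,2): flips 2 -> legal
(4,5): no bracket -> illegal
(5,1): flips 1 -> legal
(6,1): no bracket -> illegal
(6,3): no bracket -> illegal
(6,4): flips 1 -> legal
(6,5): no bracket -> illegal
W mobility = 6

Answer: B=5 W=6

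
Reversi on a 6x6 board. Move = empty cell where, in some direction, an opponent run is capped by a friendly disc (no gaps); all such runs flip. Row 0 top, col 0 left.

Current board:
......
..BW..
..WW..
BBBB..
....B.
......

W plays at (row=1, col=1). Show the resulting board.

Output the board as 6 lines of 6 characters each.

Answer: ......
.WWW..
..WW..
BBBB..
....B.
......

Derivation:
Place W at (1,1); scan 8 dirs for brackets.
Dir NW: first cell '.' (not opp) -> no flip
Dir N: first cell '.' (not opp) -> no flip
Dir NE: first cell '.' (not opp) -> no flip
Dir W: first cell '.' (not opp) -> no flip
Dir E: opp run (1,2) capped by W -> flip
Dir SW: first cell '.' (not opp) -> no flip
Dir S: first cell '.' (not opp) -> no flip
Dir SE: first cell 'W' (not opp) -> no flip
All flips: (1,2)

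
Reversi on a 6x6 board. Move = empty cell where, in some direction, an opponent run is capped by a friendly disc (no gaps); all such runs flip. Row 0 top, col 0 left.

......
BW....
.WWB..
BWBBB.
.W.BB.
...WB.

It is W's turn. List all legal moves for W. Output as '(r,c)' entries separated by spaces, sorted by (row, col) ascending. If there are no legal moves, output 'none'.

(0,0): no bracket -> illegal
(0,1): no bracket -> illegal
(1,2): no bracket -> illegal
(1,3): flips 3 -> legal
(1,4): flips 2 -> legal
(2,0): no bracket -> illegal
(2,4): flips 1 -> legal
(2,5): no bracket -> illegal
(3,5): flips 4 -> legal
(4,0): no bracket -> illegal
(4,2): flips 1 -> legal
(4,5): no bracket -> illegal
(5,2): no bracket -> illegal
(5,5): flips 3 -> legal

Answer: (1,3) (1,4) (2,4) (3,5) (4,2) (5,5)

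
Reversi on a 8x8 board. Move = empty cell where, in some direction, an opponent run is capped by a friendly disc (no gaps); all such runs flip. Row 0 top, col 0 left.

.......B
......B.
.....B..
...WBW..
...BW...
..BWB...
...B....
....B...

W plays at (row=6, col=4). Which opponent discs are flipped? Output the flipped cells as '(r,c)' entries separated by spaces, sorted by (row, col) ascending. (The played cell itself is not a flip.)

Answer: (5,4)

Derivation:
Dir NW: first cell 'W' (not opp) -> no flip
Dir N: opp run (5,4) capped by W -> flip
Dir NE: first cell '.' (not opp) -> no flip
Dir W: opp run (6,3), next='.' -> no flip
Dir E: first cell '.' (not opp) -> no flip
Dir SW: first cell '.' (not opp) -> no flip
Dir S: opp run (7,4), next=edge -> no flip
Dir SE: first cell '.' (not opp) -> no flip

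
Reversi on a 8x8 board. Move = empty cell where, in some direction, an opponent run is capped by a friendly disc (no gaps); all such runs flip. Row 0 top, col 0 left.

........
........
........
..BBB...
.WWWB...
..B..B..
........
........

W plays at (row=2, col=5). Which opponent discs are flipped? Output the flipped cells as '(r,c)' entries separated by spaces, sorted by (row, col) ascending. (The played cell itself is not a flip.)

Answer: (3,4)

Derivation:
Dir NW: first cell '.' (not opp) -> no flip
Dir N: first cell '.' (not opp) -> no flip
Dir NE: first cell '.' (not opp) -> no flip
Dir W: first cell '.' (not opp) -> no flip
Dir E: first cell '.' (not opp) -> no flip
Dir SW: opp run (3,4) capped by W -> flip
Dir S: first cell '.' (not opp) -> no flip
Dir SE: first cell '.' (not opp) -> no flip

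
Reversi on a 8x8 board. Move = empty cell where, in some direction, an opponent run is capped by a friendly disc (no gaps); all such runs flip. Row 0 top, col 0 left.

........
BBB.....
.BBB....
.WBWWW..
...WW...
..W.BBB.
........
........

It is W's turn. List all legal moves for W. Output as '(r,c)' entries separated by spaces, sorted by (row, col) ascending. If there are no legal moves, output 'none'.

(0,0): flips 2 -> legal
(0,1): flips 4 -> legal
(0,2): no bracket -> illegal
(0,3): no bracket -> illegal
(1,3): flips 2 -> legal
(1,4): no bracket -> illegal
(2,0): no bracket -> illegal
(2,4): no bracket -> illegal
(3,0): no bracket -> illegal
(4,1): no bracket -> illegal
(4,2): no bracket -> illegal
(4,5): no bracket -> illegal
(4,6): no bracket -> illegal
(4,7): no bracket -> illegal
(5,3): no bracket -> illegal
(5,7): no bracket -> illegal
(6,3): no bracket -> illegal
(6,4): flips 1 -> legal
(6,5): flips 1 -> legal
(6,6): flips 1 -> legal
(6,7): no bracket -> illegal

Answer: (0,0) (0,1) (1,3) (6,4) (6,5) (6,6)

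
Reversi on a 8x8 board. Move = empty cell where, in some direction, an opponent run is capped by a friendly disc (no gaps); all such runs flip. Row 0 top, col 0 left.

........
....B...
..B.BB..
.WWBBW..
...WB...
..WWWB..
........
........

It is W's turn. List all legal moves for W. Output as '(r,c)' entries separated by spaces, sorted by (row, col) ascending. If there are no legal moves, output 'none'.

(0,3): no bracket -> illegal
(0,4): flips 4 -> legal
(0,5): no bracket -> illegal
(1,1): no bracket -> illegal
(1,2): flips 1 -> legal
(1,3): flips 2 -> legal
(1,5): flips 1 -> legal
(1,6): flips 2 -> legal
(2,1): no bracket -> illegal
(2,3): flips 1 -> legal
(2,6): no bracket -> illegal
(3,6): no bracket -> illegal
(4,2): no bracket -> illegal
(4,5): flips 1 -> legal
(4,6): no bracket -> illegal
(5,6): flips 1 -> legal
(6,4): no bracket -> illegal
(6,5): no bracket -> illegal
(6,6): no bracket -> illegal

Answer: (0,4) (1,2) (1,3) (1,5) (1,6) (2,3) (4,5) (5,6)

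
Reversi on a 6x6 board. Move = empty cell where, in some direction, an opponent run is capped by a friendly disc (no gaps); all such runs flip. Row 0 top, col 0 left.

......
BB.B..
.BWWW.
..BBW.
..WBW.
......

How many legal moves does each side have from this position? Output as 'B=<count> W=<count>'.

-- B to move --
(1,2): flips 1 -> legal
(1,4): flips 1 -> legal
(1,5): flips 1 -> legal
(2,5): flips 4 -> legal
(3,1): flips 1 -> legal
(3,5): flips 2 -> legal
(4,1): flips 1 -> legal
(4,5): flips 1 -> legal
(5,1): flips 1 -> legal
(5,2): flips 1 -> legal
(5,3): no bracket -> illegal
(5,4): no bracket -> illegal
(5,5): flips 1 -> legal
B mobility = 11
-- W to move --
(0,0): flips 1 -> legal
(0,1): no bracket -> illegal
(0,2): flips 1 -> legal
(0,3): flips 1 -> legal
(0,4): flips 1 -> legal
(1,2): no bracket -> illegal
(1,4): no bracket -> illegal
(2,0): flips 1 -> legal
(3,0): no bracket -> illegal
(3,1): flips 2 -> legal
(4,1): flips 1 -> legal
(5,2): flips 1 -> legal
(5,3): flips 2 -> legal
(5,4): no bracket -> illegal
W mobility = 9

Answer: B=11 W=9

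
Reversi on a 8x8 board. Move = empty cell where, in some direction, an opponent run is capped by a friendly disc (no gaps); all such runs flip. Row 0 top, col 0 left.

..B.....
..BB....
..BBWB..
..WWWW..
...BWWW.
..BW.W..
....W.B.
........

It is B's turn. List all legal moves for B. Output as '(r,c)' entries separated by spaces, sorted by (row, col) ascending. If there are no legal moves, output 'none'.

(1,4): no bracket -> illegal
(1,5): no bracket -> illegal
(2,1): flips 1 -> legal
(2,6): no bracket -> illegal
(3,1): no bracket -> illegal
(3,6): no bracket -> illegal
(3,7): no bracket -> illegal
(4,1): flips 1 -> legal
(4,2): flips 1 -> legal
(4,7): flips 3 -> legal
(5,4): flips 1 -> legal
(5,6): flips 2 -> legal
(5,7): flips 3 -> legal
(6,2): no bracket -> illegal
(6,3): flips 1 -> legal
(6,5): flips 3 -> legal
(7,3): no bracket -> illegal
(7,4): no bracket -> illegal
(7,5): no bracket -> illegal

Answer: (2,1) (4,1) (4,2) (4,7) (5,4) (5,6) (5,7) (6,3) (6,5)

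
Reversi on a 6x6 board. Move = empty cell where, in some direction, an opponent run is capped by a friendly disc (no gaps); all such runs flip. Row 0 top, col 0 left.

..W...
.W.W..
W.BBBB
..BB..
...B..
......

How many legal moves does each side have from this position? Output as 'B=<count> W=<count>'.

Answer: B=3 W=4

Derivation:
-- B to move --
(0,0): flips 1 -> legal
(0,1): no bracket -> illegal
(0,3): flips 1 -> legal
(0,4): flips 1 -> legal
(1,0): no bracket -> illegal
(1,2): no bracket -> illegal
(1,4): no bracket -> illegal
(2,1): no bracket -> illegal
(3,0): no bracket -> illegal
(3,1): no bracket -> illegal
B mobility = 3
-- W to move --
(1,2): no bracket -> illegal
(1,4): no bracket -> illegal
(1,5): no bracket -> illegal
(2,1): no bracket -> illegal
(3,1): flips 1 -> legal
(3,4): no bracket -> illegal
(3,5): flips 1 -> legal
(4,1): no bracket -> illegal
(4,2): no bracket -> illegal
(4,4): flips 2 -> legal
(5,2): no bracket -> illegal
(5,3): flips 3 -> legal
(5,4): no bracket -> illegal
W mobility = 4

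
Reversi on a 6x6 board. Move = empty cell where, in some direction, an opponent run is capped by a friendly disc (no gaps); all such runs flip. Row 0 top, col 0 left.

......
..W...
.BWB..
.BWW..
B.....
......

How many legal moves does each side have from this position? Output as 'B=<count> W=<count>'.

-- B to move --
(0,1): flips 1 -> legal
(0,2): no bracket -> illegal
(0,3): flips 1 -> legal
(1,1): no bracket -> illegal
(1,3): flips 1 -> legal
(2,4): no bracket -> illegal
(3,4): flips 2 -> legal
(4,1): flips 1 -> legal
(4,2): no bracket -> illegal
(4,3): flips 2 -> legal
(4,4): no bracket -> illegal
B mobility = 6
-- W to move --
(1,0): flips 1 -> legal
(1,1): no bracket -> illegal
(1,3): flips 1 -> legal
(1,4): flips 1 -> legal
(2,0): flips 1 -> legal
(2,4): flips 1 -> legal
(3,0): flips 2 -> legal
(3,4): flips 1 -> legal
(4,1): no bracket -> illegal
(4,2): no bracket -> illegal
(5,0): no bracket -> illegal
(5,1): no bracket -> illegal
W mobility = 7

Answer: B=6 W=7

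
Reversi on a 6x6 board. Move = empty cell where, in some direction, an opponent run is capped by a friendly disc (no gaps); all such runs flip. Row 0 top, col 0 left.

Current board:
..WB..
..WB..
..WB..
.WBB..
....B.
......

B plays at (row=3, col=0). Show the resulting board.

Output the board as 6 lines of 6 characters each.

Place B at (3,0); scan 8 dirs for brackets.
Dir NW: edge -> no flip
Dir N: first cell '.' (not opp) -> no flip
Dir NE: first cell '.' (not opp) -> no flip
Dir W: edge -> no flip
Dir E: opp run (3,1) capped by B -> flip
Dir SW: edge -> no flip
Dir S: first cell '.' (not opp) -> no flip
Dir SE: first cell '.' (not opp) -> no flip
All flips: (3,1)

Answer: ..WB..
..WB..
..WB..
BBBB..
....B.
......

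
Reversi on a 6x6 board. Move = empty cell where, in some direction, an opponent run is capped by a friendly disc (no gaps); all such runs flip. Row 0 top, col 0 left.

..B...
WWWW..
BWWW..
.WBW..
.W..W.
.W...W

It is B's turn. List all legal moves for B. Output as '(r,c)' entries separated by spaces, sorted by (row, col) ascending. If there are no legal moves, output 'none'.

(0,0): flips 1 -> legal
(0,1): no bracket -> illegal
(0,3): no bracket -> illegal
(0,4): no bracket -> illegal
(1,4): flips 1 -> legal
(2,4): flips 4 -> legal
(3,0): flips 1 -> legal
(3,4): flips 1 -> legal
(3,5): no bracket -> illegal
(4,0): no bracket -> illegal
(4,2): flips 1 -> legal
(4,3): no bracket -> illegal
(4,5): no bracket -> illegal
(5,0): flips 1 -> legal
(5,2): no bracket -> illegal
(5,3): no bracket -> illegal
(5,4): no bracket -> illegal

Answer: (0,0) (1,4) (2,4) (3,0) (3,4) (4,2) (5,0)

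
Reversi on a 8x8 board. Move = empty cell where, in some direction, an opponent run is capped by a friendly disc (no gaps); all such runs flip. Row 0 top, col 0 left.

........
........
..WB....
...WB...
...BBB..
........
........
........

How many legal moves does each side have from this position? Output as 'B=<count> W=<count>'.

-- B to move --
(1,1): flips 2 -> legal
(1,2): no bracket -> illegal
(1,3): no bracket -> illegal
(2,1): flips 1 -> legal
(2,4): no bracket -> illegal
(3,1): no bracket -> illegal
(3,2): flips 1 -> legal
(4,2): no bracket -> illegal
B mobility = 3
-- W to move --
(1,2): no bracket -> illegal
(1,3): flips 1 -> legal
(1,4): no bracket -> illegal
(2,4): flips 1 -> legal
(2,5): no bracket -> illegal
(3,2): no bracket -> illegal
(3,5): flips 1 -> legal
(3,6): no bracket -> illegal
(4,2): no bracket -> illegal
(4,6): no bracket -> illegal
(5,2): no bracket -> illegal
(5,3): flips 1 -> legal
(5,4): no bracket -> illegal
(5,5): flips 1 -> legal
(5,6): no bracket -> illegal
W mobility = 5

Answer: B=3 W=5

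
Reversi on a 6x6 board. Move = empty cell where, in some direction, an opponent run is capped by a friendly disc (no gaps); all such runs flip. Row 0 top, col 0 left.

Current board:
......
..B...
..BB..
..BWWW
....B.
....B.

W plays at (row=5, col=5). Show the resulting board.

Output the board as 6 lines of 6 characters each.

Place W at (5,5); scan 8 dirs for brackets.
Dir NW: opp run (4,4) capped by W -> flip
Dir N: first cell '.' (not opp) -> no flip
Dir NE: edge -> no flip
Dir W: opp run (5,4), next='.' -> no flip
Dir E: edge -> no flip
Dir SW: edge -> no flip
Dir S: edge -> no flip
Dir SE: edge -> no flip
All flips: (4,4)

Answer: ......
..B...
..BB..
..BWWW
....W.
....BW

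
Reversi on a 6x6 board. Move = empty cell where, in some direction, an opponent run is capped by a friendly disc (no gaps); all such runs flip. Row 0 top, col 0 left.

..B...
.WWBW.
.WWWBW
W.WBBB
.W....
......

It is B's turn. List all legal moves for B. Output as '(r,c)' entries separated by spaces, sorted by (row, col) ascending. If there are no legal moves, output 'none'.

(0,0): flips 2 -> legal
(0,1): flips 2 -> legal
(0,3): no bracket -> illegal
(0,4): flips 1 -> legal
(0,5): no bracket -> illegal
(1,0): flips 2 -> legal
(1,5): flips 2 -> legal
(2,0): flips 4 -> legal
(3,1): flips 2 -> legal
(4,0): no bracket -> illegal
(4,2): flips 3 -> legal
(4,3): no bracket -> illegal
(5,0): no bracket -> illegal
(5,1): no bracket -> illegal
(5,2): no bracket -> illegal

Answer: (0,0) (0,1) (0,4) (1,0) (1,5) (2,0) (3,1) (4,2)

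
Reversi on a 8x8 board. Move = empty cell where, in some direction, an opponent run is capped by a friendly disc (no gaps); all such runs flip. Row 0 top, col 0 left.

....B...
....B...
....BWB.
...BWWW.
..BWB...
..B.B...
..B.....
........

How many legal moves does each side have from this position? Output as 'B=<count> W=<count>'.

Answer: B=6 W=13

Derivation:
-- B to move --
(1,5): no bracket -> illegal
(1,6): flips 3 -> legal
(2,3): no bracket -> illegal
(2,7): no bracket -> illegal
(3,2): flips 1 -> legal
(3,7): flips 3 -> legal
(4,5): no bracket -> illegal
(4,6): flips 2 -> legal
(4,7): flips 2 -> legal
(5,3): flips 1 -> legal
B mobility = 6
-- W to move --
(0,3): flips 1 -> legal
(0,5): no bracket -> illegal
(1,3): flips 1 -> legal
(1,5): no bracket -> illegal
(1,6): flips 1 -> legal
(1,7): flips 1 -> legal
(2,2): no bracket -> illegal
(2,3): flips 2 -> legal
(2,7): flips 1 -> legal
(3,1): no bracket -> illegal
(3,2): flips 1 -> legal
(3,7): no bracket -> illegal
(4,1): flips 1 -> legal
(4,5): flips 1 -> legal
(5,1): no bracket -> illegal
(5,3): flips 1 -> legal
(5,5): no bracket -> illegal
(6,1): flips 1 -> legal
(6,3): no bracket -> illegal
(6,4): flips 2 -> legal
(6,5): flips 1 -> legal
(7,1): no bracket -> illegal
(7,2): no bracket -> illegal
(7,3): no bracket -> illegal
W mobility = 13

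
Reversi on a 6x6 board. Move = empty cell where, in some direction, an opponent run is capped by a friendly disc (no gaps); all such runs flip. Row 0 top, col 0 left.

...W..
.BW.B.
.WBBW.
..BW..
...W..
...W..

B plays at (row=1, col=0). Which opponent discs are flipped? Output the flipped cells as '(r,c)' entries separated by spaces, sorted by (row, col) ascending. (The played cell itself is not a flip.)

Dir NW: edge -> no flip
Dir N: first cell '.' (not opp) -> no flip
Dir NE: first cell '.' (not opp) -> no flip
Dir W: edge -> no flip
Dir E: first cell 'B' (not opp) -> no flip
Dir SW: edge -> no flip
Dir S: first cell '.' (not opp) -> no flip
Dir SE: opp run (2,1) capped by B -> flip

Answer: (2,1)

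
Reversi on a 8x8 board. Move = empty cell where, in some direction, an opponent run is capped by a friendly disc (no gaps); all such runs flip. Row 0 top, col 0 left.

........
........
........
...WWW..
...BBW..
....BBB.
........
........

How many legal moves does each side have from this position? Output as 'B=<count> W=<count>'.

Answer: B=7 W=8

Derivation:
-- B to move --
(2,2): flips 1 -> legal
(2,3): flips 3 -> legal
(2,4): flips 1 -> legal
(2,5): flips 3 -> legal
(2,6): flips 1 -> legal
(3,2): no bracket -> illegal
(3,6): flips 1 -> legal
(4,2): no bracket -> illegal
(4,6): flips 1 -> legal
B mobility = 7
-- W to move --
(3,2): no bracket -> illegal
(4,2): flips 2 -> legal
(4,6): no bracket -> illegal
(4,7): no bracket -> illegal
(5,2): flips 1 -> legal
(5,3): flips 2 -> legal
(5,7): no bracket -> illegal
(6,3): flips 1 -> legal
(6,4): flips 2 -> legal
(6,5): flips 1 -> legal
(6,6): flips 2 -> legal
(6,7): flips 1 -> legal
W mobility = 8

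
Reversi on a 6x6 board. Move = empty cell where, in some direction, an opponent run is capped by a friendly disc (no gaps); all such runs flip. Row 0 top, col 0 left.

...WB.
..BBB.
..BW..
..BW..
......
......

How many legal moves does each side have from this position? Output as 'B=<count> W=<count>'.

Answer: B=5 W=7

Derivation:
-- B to move --
(0,2): flips 1 -> legal
(2,4): flips 1 -> legal
(3,4): flips 2 -> legal
(4,2): no bracket -> illegal
(4,3): flips 2 -> legal
(4,4): flips 1 -> legal
B mobility = 5
-- W to move --
(0,1): flips 1 -> legal
(0,2): no bracket -> illegal
(0,5): flips 2 -> legal
(1,1): flips 1 -> legal
(1,5): no bracket -> illegal
(2,1): flips 2 -> legal
(2,4): no bracket -> illegal
(2,5): flips 1 -> legal
(3,1): flips 1 -> legal
(4,1): flips 1 -> legal
(4,2): no bracket -> illegal
(4,3): no bracket -> illegal
W mobility = 7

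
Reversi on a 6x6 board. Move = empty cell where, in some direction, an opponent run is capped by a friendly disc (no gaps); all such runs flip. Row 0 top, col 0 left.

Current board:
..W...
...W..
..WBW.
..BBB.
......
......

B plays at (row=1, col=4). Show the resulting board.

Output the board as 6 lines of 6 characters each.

Place B at (1,4); scan 8 dirs for brackets.
Dir NW: first cell '.' (not opp) -> no flip
Dir N: first cell '.' (not opp) -> no flip
Dir NE: first cell '.' (not opp) -> no flip
Dir W: opp run (1,3), next='.' -> no flip
Dir E: first cell '.' (not opp) -> no flip
Dir SW: first cell 'B' (not opp) -> no flip
Dir S: opp run (2,4) capped by B -> flip
Dir SE: first cell '.' (not opp) -> no flip
All flips: (2,4)

Answer: ..W...
...WB.
..WBB.
..BBB.
......
......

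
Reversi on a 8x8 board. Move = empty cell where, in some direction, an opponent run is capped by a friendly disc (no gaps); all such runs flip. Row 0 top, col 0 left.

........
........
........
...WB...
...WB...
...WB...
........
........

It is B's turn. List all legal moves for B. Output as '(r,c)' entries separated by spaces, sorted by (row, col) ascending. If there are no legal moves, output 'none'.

Answer: (2,2) (3,2) (4,2) (5,2) (6,2)

Derivation:
(2,2): flips 1 -> legal
(2,3): no bracket -> illegal
(2,4): no bracket -> illegal
(3,2): flips 2 -> legal
(4,2): flips 1 -> legal
(5,2): flips 2 -> legal
(6,2): flips 1 -> legal
(6,3): no bracket -> illegal
(6,4): no bracket -> illegal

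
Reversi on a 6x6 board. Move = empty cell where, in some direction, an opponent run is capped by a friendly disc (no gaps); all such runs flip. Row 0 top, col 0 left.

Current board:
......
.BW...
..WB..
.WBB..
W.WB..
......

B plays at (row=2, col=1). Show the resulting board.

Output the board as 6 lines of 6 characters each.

Place B at (2,1); scan 8 dirs for brackets.
Dir NW: first cell '.' (not opp) -> no flip
Dir N: first cell 'B' (not opp) -> no flip
Dir NE: opp run (1,2), next='.' -> no flip
Dir W: first cell '.' (not opp) -> no flip
Dir E: opp run (2,2) capped by B -> flip
Dir SW: first cell '.' (not opp) -> no flip
Dir S: opp run (3,1), next='.' -> no flip
Dir SE: first cell 'B' (not opp) -> no flip
All flips: (2,2)

Answer: ......
.BW...
.BBB..
.WBB..
W.WB..
......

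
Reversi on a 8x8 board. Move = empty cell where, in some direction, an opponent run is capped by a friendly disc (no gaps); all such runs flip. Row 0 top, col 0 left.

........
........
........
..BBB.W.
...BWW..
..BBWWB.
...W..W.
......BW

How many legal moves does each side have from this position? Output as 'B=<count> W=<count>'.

-- B to move --
(2,5): no bracket -> illegal
(2,6): no bracket -> illegal
(2,7): no bracket -> illegal
(3,5): flips 1 -> legal
(3,7): no bracket -> illegal
(4,6): flips 2 -> legal
(4,7): no bracket -> illegal
(5,7): no bracket -> illegal
(6,2): no bracket -> illegal
(6,4): flips 2 -> legal
(6,5): flips 1 -> legal
(6,7): no bracket -> illegal
(7,2): no bracket -> illegal
(7,3): flips 1 -> legal
(7,4): flips 1 -> legal
(7,5): no bracket -> illegal
B mobility = 6
-- W to move --
(2,1): flips 2 -> legal
(2,2): flips 1 -> legal
(2,3): flips 4 -> legal
(2,4): flips 1 -> legal
(2,5): no bracket -> illegal
(3,1): no bracket -> illegal
(3,5): no bracket -> illegal
(4,1): flips 1 -> legal
(4,2): flips 1 -> legal
(4,6): flips 1 -> legal
(4,7): no bracket -> illegal
(5,1): flips 2 -> legal
(5,7): flips 1 -> legal
(6,1): no bracket -> illegal
(6,2): flips 1 -> legal
(6,4): no bracket -> illegal
(6,5): no bracket -> illegal
(6,7): flips 1 -> legal
(7,5): flips 1 -> legal
W mobility = 12

Answer: B=6 W=12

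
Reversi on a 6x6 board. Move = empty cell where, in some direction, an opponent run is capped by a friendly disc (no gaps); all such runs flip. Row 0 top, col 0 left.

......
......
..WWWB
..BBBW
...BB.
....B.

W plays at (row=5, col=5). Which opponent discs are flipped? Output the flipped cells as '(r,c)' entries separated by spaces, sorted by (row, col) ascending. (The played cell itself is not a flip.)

Answer: (3,3) (4,4)

Derivation:
Dir NW: opp run (4,4) (3,3) capped by W -> flip
Dir N: first cell '.' (not opp) -> no flip
Dir NE: edge -> no flip
Dir W: opp run (5,4), next='.' -> no flip
Dir E: edge -> no flip
Dir SW: edge -> no flip
Dir S: edge -> no flip
Dir SE: edge -> no flip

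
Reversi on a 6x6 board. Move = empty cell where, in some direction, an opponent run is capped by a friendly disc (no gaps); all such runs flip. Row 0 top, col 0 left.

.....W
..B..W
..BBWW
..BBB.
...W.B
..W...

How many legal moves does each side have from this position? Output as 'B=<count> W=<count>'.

Answer: B=3 W=4

Derivation:
-- B to move --
(0,4): no bracket -> illegal
(1,3): no bracket -> illegal
(1,4): flips 1 -> legal
(3,5): no bracket -> illegal
(4,1): no bracket -> illegal
(4,2): no bracket -> illegal
(4,4): no bracket -> illegal
(5,1): no bracket -> illegal
(5,3): flips 1 -> legal
(5,4): flips 1 -> legal
B mobility = 3
-- W to move --
(0,1): no bracket -> illegal
(0,2): no bracket -> illegal
(0,3): no bracket -> illegal
(1,1): no bracket -> illegal
(1,3): flips 2 -> legal
(1,4): no bracket -> illegal
(2,1): flips 3 -> legal
(3,1): no bracket -> illegal
(3,5): no bracket -> illegal
(4,1): no bracket -> illegal
(4,2): flips 1 -> legal
(4,4): flips 1 -> legal
(5,4): no bracket -> illegal
(5,5): no bracket -> illegal
W mobility = 4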